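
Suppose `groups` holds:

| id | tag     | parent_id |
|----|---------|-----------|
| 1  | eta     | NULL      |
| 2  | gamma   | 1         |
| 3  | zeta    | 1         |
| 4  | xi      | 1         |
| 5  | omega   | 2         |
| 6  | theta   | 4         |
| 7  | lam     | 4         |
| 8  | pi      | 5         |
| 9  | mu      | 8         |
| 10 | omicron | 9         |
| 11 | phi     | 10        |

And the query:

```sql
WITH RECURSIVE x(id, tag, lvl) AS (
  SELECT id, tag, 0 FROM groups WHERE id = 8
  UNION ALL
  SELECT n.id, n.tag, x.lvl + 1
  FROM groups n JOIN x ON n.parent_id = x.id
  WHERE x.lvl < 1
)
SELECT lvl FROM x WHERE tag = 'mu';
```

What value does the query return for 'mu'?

Base: id=8 (pi) at lvl 0.
Iteration 1: rows with parent_id in {8} -> mu (id 9, lvl 1).
Iteration 2: lvl < 1 fails for all current rows; recursion stops.

1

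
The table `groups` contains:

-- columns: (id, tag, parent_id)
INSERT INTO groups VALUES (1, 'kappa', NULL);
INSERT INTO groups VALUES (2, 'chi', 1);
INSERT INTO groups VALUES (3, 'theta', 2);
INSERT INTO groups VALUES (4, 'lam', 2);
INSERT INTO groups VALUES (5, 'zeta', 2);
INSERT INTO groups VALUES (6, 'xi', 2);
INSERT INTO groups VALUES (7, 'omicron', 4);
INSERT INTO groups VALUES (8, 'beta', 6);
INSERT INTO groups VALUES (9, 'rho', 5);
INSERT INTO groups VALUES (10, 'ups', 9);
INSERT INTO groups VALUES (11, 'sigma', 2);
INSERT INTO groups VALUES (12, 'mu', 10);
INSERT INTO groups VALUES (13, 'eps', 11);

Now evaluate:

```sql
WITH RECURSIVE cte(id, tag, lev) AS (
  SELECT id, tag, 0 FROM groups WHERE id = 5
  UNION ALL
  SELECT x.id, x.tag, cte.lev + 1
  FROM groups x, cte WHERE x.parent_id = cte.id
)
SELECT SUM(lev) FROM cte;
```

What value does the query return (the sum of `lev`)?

Base: id=5 (zeta) at lev 0.
Iteration 1: rows with parent_id in {5} -> rho (id 9, lev 1).
Iteration 2: rows with parent_id in {9} -> ups (id 10, lev 2).
Iteration 3: rows with parent_id in {10} -> mu (id 12, lev 3).
Iteration 4: no rows with parent_id in {12}; recursion stops.
SUM(lev) = 0 + 1 + 2 + 3 = 6.

6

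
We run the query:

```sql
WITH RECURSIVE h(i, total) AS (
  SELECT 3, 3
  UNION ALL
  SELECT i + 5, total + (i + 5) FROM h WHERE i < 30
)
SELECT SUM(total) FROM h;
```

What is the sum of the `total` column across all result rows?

Base: i=3, total=3.
Iteration 1: 3 < 30 holds -> i = 3 + 5 = 8, total = 3 + 8 = 11.
Iteration 2: 8 < 30 holds -> i = 8 + 5 = 13, total = 11 + 13 = 24.
Iteration 3: 13 < 30 holds -> i = 13 + 5 = 18, total = 24 + 18 = 42.
Iteration 4: 18 < 30 holds -> i = 18 + 5 = 23, total = 42 + 23 = 65.
Iteration 5: 23 < 30 holds -> i = 23 + 5 = 28, total = 65 + 28 = 93.
Iteration 6: 28 < 30 holds -> i = 28 + 5 = 33, total = 93 + 33 = 126.
Iteration 7: 33 < 30 fails; recursion stops.
SUM(total) = 3 + 11 + 24 + 42 + 65 + 93 + 126 = 364.

364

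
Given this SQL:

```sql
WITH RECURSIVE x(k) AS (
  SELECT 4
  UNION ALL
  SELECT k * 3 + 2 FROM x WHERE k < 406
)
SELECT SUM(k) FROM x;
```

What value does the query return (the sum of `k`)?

Base: k=4.
Iteration 1: 4 < 406 holds -> k = 4 * 3 + 2 = 14.
Iteration 2: 14 < 406 holds -> k = 14 * 3 + 2 = 44.
Iteration 3: 44 < 406 holds -> k = 44 * 3 + 2 = 134.
Iteration 4: 134 < 406 holds -> k = 134 * 3 + 2 = 404.
Iteration 5: 404 < 406 holds -> k = 404 * 3 + 2 = 1214.
Iteration 6: 1214 < 406 fails; recursion stops.
SUM(k) = 4 + 14 + 44 + 134 + 404 + 1214 = 1814.

1814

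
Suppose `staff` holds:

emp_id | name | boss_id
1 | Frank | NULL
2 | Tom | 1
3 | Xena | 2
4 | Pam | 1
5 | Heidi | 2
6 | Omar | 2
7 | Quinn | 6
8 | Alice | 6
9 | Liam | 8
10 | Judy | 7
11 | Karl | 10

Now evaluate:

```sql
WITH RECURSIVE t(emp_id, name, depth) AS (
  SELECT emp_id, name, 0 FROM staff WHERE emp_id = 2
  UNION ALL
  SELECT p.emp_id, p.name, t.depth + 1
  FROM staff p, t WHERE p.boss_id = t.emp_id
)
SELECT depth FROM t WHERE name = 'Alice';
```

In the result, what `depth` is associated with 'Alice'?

2

Base: emp_id=2 (Tom) at depth 0.
Iteration 1: rows with boss_id in {2} -> Xena (id 3, depth 1), Heidi (id 5, depth 1), Omar (id 6, depth 1).
Iteration 2: rows with boss_id in {3,5,6} -> Quinn (id 7, depth 2), Alice (id 8, depth 2).
Iteration 3: rows with boss_id in {7,8} -> Liam (id 9, depth 3), Judy (id 10, depth 3).
Iteration 4: rows with boss_id in {9,10} -> Karl (id 11, depth 4).
Iteration 5: no rows with boss_id in {11}; recursion stops.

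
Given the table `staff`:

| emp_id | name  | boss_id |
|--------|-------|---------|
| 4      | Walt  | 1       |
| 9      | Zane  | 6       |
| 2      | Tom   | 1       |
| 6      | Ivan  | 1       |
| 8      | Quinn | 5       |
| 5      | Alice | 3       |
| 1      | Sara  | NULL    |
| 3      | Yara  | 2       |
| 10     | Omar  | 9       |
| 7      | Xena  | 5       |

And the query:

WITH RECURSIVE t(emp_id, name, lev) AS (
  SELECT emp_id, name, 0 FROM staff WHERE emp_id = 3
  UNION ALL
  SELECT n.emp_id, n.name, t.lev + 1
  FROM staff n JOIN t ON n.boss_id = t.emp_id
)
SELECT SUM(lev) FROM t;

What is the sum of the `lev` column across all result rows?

5

Base: emp_id=3 (Yara) at lev 0.
Iteration 1: rows with boss_id in {3} -> Alice (id 5, lev 1).
Iteration 2: rows with boss_id in {5} -> Xena (id 7, lev 2), Quinn (id 8, lev 2).
Iteration 3: no rows with boss_id in {7,8}; recursion stops.
SUM(lev) = 0 + 1 + 2 + 2 = 5.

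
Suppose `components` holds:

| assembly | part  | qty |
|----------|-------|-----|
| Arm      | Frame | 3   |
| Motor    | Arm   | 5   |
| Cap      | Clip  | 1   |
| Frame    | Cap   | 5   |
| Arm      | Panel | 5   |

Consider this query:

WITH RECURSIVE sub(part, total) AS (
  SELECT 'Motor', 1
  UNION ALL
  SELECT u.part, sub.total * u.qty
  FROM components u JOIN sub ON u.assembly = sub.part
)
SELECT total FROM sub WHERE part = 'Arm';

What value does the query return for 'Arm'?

Base: (Motor, total=1).
Iteration 1: components of {Motor} -> Arm = 1*5 = 5.
Iteration 2: components of {Arm} -> Frame = 5*3 = 15, Panel = 5*5 = 25.
Iteration 3: components of {Frame,Panel} -> Cap = 15*5 = 75.
Iteration 4: components of {Cap} -> Clip = 75*1 = 75.
Iteration 5: no further components; recursion stops.

5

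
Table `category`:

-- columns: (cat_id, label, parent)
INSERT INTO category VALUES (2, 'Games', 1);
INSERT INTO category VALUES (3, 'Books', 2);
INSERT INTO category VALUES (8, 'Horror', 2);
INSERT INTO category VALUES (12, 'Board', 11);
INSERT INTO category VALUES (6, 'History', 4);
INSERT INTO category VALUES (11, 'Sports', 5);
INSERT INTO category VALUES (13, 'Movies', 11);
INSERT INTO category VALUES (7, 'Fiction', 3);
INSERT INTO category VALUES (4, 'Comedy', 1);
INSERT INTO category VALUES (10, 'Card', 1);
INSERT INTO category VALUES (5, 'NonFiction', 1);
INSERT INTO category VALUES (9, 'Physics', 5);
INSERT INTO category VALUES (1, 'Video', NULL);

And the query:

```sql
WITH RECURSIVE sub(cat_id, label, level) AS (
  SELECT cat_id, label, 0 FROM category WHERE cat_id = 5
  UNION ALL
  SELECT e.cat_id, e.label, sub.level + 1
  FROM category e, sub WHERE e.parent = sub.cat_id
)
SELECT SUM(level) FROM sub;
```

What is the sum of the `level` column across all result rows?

6

Base: cat_id=5 (NonFiction) at level 0.
Iteration 1: rows with parent in {5} -> Physics (id 9, level 1), Sports (id 11, level 1).
Iteration 2: rows with parent in {9,11} -> Board (id 12, level 2), Movies (id 13, level 2).
Iteration 3: no rows with parent in {12,13}; recursion stops.
SUM(level) = 0 + 1 + 1 + 2 + 2 = 6.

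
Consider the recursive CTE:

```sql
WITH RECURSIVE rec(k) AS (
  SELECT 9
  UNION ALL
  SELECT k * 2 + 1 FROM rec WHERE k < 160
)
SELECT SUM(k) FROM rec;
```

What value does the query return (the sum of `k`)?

Base: k=9.
Iteration 1: 9 < 160 holds -> k = 9 * 2 + 1 = 19.
Iteration 2: 19 < 160 holds -> k = 19 * 2 + 1 = 39.
Iteration 3: 39 < 160 holds -> k = 39 * 2 + 1 = 79.
Iteration 4: 79 < 160 holds -> k = 79 * 2 + 1 = 159.
Iteration 5: 159 < 160 holds -> k = 159 * 2 + 1 = 319.
Iteration 6: 319 < 160 fails; recursion stops.
SUM(k) = 9 + 19 + 39 + 79 + 159 + 319 = 624.

624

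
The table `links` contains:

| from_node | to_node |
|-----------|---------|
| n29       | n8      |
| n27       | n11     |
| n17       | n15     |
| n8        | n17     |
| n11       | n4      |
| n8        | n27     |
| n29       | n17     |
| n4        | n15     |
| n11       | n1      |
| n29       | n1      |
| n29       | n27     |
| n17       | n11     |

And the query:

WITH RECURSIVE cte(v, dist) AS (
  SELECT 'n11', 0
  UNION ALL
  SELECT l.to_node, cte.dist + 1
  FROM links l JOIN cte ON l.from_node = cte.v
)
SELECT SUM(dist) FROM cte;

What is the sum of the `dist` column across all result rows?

Base: (n11, dist=0).
Iteration 1: edges from {n11} -> (n1, dist=1), (n4, dist=1).
Iteration 2: edges from {n1,n4} -> (n15, dist=2).
Iteration 3: no outgoing edges from {n15}; recursion stops.
SUM(dist) = 0 + 1 + 1 + 2 = 4.

4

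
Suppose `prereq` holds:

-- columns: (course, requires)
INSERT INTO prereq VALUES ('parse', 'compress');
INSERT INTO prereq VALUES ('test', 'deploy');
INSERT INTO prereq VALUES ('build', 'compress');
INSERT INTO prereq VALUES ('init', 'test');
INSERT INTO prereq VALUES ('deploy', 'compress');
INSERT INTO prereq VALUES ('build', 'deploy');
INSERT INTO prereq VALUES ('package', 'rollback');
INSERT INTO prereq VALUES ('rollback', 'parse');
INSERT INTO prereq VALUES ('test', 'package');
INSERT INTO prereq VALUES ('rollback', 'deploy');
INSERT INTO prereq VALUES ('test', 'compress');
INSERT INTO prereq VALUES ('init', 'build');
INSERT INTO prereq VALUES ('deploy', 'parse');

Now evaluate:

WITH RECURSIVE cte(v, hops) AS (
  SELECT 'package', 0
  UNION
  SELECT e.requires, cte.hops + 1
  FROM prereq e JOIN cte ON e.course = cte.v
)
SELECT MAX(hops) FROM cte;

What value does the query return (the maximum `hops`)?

Base: (package, hops=0).
Iteration 1: edges from {package} -> (rollback, hops=1).
Iteration 2: edges from {rollback} -> (deploy, hops=2), (parse, hops=2).
Iteration 3: edges from {deploy,parse} -> (compress, hops=3), (parse, hops=3). [UNION drops 1 duplicate row(s)]
Iteration 4: edges from {compress,parse} -> (compress, hops=4).
Iteration 5: no outgoing edges from {compress}; recursion stops.
hops values: 0, 1, 2, 2, 3, 3, 4; the maximum is 4.

4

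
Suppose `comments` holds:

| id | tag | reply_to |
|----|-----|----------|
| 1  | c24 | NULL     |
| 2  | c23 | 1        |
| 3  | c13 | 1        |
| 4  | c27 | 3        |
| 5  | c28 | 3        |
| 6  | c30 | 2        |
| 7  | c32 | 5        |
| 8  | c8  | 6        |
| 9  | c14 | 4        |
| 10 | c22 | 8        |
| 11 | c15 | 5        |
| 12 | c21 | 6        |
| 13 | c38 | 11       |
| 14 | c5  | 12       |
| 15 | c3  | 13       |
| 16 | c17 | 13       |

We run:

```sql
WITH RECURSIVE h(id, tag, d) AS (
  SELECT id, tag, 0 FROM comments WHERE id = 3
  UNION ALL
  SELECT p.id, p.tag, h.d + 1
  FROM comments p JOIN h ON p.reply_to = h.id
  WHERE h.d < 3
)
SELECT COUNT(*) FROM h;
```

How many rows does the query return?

7

Base: id=3 (c13) at d 0.
Iteration 1: rows with reply_to in {3} -> c27 (id 4, d 1), c28 (id 5, d 1).
Iteration 2: rows with reply_to in {4,5} -> c32 (id 7, d 2), c14 (id 9, d 2), c15 (id 11, d 2).
Iteration 3: rows with reply_to in {7,9,11} -> c38 (id 13, d 3).
Iteration 4: d < 3 fails for all current rows; recursion stops.
Total rows emitted: 7.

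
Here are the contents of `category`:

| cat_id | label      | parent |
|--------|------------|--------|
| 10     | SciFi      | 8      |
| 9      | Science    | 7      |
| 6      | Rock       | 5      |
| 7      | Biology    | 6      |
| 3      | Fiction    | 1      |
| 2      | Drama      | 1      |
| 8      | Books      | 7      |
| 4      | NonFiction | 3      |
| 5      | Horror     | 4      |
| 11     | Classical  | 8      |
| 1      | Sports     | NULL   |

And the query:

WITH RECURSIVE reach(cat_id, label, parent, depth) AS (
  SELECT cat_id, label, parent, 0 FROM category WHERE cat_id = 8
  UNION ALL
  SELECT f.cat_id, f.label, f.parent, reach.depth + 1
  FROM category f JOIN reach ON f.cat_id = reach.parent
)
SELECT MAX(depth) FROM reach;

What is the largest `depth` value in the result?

6

Base: cat_id=8 (Books), parent=7, depth 0.
Iteration 1: join on cat_id=7 -> Biology (id 7, parent=6, depth 1).
Iteration 2: join on cat_id=6 -> Rock (id 6, parent=5, depth 2).
Iteration 3: join on cat_id=5 -> Horror (id 5, parent=4, depth 3).
Iteration 4: join on cat_id=4 -> NonFiction (id 4, parent=3, depth 4).
Iteration 5: join on cat_id=3 -> Fiction (id 3, parent=1, depth 5).
Iteration 6: join on cat_id=1 -> Sports (id 1, parent=NULL, depth 6).
Iteration 7: parent is NULL; no match; recursion stops.
depth values: 0, 1, 2, 3, 4, 5, 6; the maximum is 6.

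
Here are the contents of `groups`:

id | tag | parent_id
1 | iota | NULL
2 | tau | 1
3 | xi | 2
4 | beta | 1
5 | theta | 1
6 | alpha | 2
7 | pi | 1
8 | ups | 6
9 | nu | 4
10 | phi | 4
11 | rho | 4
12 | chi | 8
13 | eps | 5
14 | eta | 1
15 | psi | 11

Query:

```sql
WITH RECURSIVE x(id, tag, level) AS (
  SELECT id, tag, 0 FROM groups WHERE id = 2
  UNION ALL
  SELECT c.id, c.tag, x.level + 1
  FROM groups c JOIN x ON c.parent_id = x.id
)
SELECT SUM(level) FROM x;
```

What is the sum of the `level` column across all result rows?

7

Base: id=2 (tau) at level 0.
Iteration 1: rows with parent_id in {2} -> xi (id 3, level 1), alpha (id 6, level 1).
Iteration 2: rows with parent_id in {3,6} -> ups (id 8, level 2).
Iteration 3: rows with parent_id in {8} -> chi (id 12, level 3).
Iteration 4: no rows with parent_id in {12}; recursion stops.
SUM(level) = 0 + 1 + 1 + 2 + 3 = 7.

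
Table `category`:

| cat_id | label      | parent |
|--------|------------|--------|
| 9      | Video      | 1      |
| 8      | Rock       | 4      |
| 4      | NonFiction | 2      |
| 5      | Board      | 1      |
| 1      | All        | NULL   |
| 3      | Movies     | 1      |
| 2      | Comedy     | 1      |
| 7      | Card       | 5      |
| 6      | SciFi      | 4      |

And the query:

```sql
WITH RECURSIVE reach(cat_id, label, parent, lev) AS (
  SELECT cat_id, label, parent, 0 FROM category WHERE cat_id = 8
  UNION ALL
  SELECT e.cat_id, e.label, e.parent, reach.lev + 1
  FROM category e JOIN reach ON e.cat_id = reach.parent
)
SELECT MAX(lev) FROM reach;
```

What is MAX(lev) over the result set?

Base: cat_id=8 (Rock), parent=4, lev 0.
Iteration 1: join on cat_id=4 -> NonFiction (id 4, parent=2, lev 1).
Iteration 2: join on cat_id=2 -> Comedy (id 2, parent=1, lev 2).
Iteration 3: join on cat_id=1 -> All (id 1, parent=NULL, lev 3).
Iteration 4: parent is NULL; no match; recursion stops.
lev values: 0, 1, 2, 3; the maximum is 3.

3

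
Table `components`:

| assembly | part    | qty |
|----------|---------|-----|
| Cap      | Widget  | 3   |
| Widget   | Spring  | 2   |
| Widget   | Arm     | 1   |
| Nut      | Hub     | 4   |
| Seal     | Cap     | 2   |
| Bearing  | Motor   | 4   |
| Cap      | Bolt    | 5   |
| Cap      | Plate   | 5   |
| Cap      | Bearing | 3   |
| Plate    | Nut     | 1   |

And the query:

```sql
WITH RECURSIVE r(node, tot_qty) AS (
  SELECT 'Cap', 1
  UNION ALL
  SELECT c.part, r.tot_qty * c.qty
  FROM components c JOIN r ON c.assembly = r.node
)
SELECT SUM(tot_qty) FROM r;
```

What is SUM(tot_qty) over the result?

Base: (Cap, tot_qty=1).
Iteration 1: components of {Cap} -> Bearing = 1*3 = 3, Bolt = 1*5 = 5, Plate = 1*5 = 5, Widget = 1*3 = 3.
Iteration 2: components of {Bearing,Bolt,Plate,Widget} -> Arm = 3*1 = 3, Motor = 3*4 = 12, Nut = 5*1 = 5, Spring = 3*2 = 6.
Iteration 3: components of {Arm,Motor,Nut,Spring} -> Hub = 5*4 = 20.
Iteration 4: no further components; recursion stops.
SUM(tot_qty) = 1 + 5 + 5 + 3 + 3 + 5 + 12 + 3 + 6 + 20 = 63.

63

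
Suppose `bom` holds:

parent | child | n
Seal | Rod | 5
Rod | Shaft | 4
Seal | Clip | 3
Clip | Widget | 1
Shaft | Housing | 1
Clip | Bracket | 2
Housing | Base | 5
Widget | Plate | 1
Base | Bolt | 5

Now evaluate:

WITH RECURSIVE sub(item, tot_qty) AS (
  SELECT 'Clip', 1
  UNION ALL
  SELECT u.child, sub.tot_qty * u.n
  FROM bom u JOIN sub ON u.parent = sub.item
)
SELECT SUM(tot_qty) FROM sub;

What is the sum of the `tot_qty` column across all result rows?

5

Base: (Clip, tot_qty=1).
Iteration 1: components of {Clip} -> Bracket = 1*2 = 2, Widget = 1*1 = 1.
Iteration 2: components of {Bracket,Widget} -> Plate = 1*1 = 1.
Iteration 3: no further components; recursion stops.
SUM(tot_qty) = 1 + 1 + 2 + 1 = 5.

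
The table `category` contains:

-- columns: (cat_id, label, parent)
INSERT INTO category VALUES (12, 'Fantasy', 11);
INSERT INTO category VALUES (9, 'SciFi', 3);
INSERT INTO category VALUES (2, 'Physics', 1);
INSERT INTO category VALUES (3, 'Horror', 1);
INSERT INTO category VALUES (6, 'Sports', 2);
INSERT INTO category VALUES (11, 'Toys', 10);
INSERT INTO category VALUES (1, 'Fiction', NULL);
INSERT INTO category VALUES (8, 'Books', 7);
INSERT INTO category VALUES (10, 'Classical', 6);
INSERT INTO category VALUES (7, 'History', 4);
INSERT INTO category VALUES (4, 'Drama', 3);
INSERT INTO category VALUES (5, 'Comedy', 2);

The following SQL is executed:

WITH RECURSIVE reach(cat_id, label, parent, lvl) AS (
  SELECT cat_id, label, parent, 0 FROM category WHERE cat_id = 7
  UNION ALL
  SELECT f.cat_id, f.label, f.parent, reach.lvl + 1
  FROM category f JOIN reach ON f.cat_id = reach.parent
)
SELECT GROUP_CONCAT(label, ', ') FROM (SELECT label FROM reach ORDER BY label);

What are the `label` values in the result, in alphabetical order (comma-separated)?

Base: cat_id=7 (History), parent=4, lvl 0.
Iteration 1: join on cat_id=4 -> Drama (id 4, parent=3, lvl 1).
Iteration 2: join on cat_id=3 -> Horror (id 3, parent=1, lvl 2).
Iteration 3: join on cat_id=1 -> Fiction (id 1, parent=NULL, lvl 3).
Iteration 4: parent is NULL; no match; recursion stops.

Drama, Fiction, History, Horror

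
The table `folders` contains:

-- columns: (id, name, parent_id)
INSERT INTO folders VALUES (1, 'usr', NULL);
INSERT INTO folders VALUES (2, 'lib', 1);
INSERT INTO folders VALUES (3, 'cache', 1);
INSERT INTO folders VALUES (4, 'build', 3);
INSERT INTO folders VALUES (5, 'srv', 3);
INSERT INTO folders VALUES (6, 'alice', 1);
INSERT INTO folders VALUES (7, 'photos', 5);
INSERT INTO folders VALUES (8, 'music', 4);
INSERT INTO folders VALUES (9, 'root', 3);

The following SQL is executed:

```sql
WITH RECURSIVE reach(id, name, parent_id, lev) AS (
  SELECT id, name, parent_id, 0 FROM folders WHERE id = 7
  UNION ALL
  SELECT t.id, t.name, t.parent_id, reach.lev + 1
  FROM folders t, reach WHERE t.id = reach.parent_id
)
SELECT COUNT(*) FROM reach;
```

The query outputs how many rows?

Base: id=7 (photos), parent_id=5, lev 0.
Iteration 1: join on id=5 -> srv (id 5, parent_id=3, lev 1).
Iteration 2: join on id=3 -> cache (id 3, parent_id=1, lev 2).
Iteration 3: join on id=1 -> usr (id 1, parent_id=NULL, lev 3).
Iteration 4: parent_id is NULL; no match; recursion stops.
Total rows emitted: 4.

4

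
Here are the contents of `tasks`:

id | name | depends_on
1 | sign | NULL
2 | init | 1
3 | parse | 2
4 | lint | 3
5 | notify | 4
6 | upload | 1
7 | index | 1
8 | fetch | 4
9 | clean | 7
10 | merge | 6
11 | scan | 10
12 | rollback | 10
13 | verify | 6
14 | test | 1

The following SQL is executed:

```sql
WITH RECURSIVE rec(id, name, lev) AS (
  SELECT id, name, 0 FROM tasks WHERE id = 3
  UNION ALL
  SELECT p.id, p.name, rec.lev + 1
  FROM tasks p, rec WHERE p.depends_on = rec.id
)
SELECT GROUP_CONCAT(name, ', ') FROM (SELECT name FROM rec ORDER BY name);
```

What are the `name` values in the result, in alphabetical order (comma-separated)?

Base: id=3 (parse) at lev 0.
Iteration 1: rows with depends_on in {3} -> lint (id 4, lev 1).
Iteration 2: rows with depends_on in {4} -> notify (id 5, lev 2), fetch (id 8, lev 2).
Iteration 3: no rows with depends_on in {5,8}; recursion stops.

fetch, lint, notify, parse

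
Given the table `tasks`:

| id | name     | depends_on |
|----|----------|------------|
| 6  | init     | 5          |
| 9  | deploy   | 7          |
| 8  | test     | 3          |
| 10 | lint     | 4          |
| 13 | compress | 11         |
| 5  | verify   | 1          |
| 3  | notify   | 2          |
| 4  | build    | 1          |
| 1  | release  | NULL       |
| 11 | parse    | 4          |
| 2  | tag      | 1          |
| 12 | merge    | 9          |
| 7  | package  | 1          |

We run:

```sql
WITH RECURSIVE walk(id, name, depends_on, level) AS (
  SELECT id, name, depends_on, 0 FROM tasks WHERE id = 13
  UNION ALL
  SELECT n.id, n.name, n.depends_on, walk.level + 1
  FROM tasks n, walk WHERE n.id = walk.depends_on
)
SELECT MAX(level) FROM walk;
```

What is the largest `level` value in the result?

3

Base: id=13 (compress), depends_on=11, level 0.
Iteration 1: join on id=11 -> parse (id 11, depends_on=4, level 1).
Iteration 2: join on id=4 -> build (id 4, depends_on=1, level 2).
Iteration 3: join on id=1 -> release (id 1, depends_on=NULL, level 3).
Iteration 4: depends_on is NULL; no match; recursion stops.
level values: 0, 1, 2, 3; the maximum is 3.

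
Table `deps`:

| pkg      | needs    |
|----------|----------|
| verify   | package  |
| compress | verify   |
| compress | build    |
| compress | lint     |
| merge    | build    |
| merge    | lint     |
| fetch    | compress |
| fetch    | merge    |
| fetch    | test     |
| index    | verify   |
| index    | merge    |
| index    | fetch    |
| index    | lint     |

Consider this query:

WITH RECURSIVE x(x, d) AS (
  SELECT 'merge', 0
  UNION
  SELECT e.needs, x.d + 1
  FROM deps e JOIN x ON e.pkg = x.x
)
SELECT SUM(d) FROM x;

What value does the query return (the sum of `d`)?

2

Base: (merge, d=0).
Iteration 1: edges from {merge} -> (build, d=1), (lint, d=1).
Iteration 2: no outgoing edges from {build,lint}; recursion stops.
SUM(d) = 0 + 1 + 1 = 2.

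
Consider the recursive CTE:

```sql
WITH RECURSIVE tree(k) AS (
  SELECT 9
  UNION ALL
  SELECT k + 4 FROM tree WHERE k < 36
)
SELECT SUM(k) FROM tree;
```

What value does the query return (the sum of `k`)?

Base: k=9.
Iteration 1: 9 < 36 holds -> k = 9 + 4 = 13.
Iteration 2: 13 < 36 holds -> k = 13 + 4 = 17.
Iteration 3: 17 < 36 holds -> k = 17 + 4 = 21.
Iteration 4: 21 < 36 holds -> k = 21 + 4 = 25.
Iteration 5: 25 < 36 holds -> k = 25 + 4 = 29.
Iteration 6: 29 < 36 holds -> k = 29 + 4 = 33.
Iteration 7: 33 < 36 holds -> k = 33 + 4 = 37.
Iteration 8: 37 < 36 fails; recursion stops.
SUM(k) = 9 + 13 + 17 + 21 + 25 + 29 + 33 + 37 = 184.

184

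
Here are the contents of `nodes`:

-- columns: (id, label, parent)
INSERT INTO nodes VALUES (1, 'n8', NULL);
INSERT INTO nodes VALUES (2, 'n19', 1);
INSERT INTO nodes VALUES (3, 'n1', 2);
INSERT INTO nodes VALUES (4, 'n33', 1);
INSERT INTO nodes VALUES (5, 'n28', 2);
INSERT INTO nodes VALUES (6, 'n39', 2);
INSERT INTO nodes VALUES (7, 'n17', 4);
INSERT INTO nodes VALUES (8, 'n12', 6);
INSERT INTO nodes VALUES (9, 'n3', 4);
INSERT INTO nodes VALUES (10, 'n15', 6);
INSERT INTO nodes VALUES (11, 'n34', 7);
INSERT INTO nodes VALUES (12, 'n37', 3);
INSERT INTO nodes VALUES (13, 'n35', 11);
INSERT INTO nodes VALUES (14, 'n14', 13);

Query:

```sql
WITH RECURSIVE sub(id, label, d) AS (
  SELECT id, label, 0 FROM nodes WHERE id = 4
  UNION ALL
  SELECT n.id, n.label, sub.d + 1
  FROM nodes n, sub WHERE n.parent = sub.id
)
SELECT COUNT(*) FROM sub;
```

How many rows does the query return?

6

Base: id=4 (n33) at d 0.
Iteration 1: rows with parent in {4} -> n17 (id 7, d 1), n3 (id 9, d 1).
Iteration 2: rows with parent in {7,9} -> n34 (id 11, d 2).
Iteration 3: rows with parent in {11} -> n35 (id 13, d 3).
Iteration 4: rows with parent in {13} -> n14 (id 14, d 4).
Iteration 5: no rows with parent in {14}; recursion stops.
Total rows emitted: 6.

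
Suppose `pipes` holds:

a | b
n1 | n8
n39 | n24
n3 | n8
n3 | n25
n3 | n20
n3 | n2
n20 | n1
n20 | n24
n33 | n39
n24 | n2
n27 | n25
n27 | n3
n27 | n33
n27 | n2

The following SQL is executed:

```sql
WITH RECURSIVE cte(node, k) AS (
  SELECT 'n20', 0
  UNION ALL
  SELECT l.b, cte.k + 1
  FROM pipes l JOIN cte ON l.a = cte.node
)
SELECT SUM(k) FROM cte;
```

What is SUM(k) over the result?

6

Base: (n20, k=0).
Iteration 1: edges from {n20} -> (n1, k=1), (n24, k=1).
Iteration 2: edges from {n1,n24} -> (n2, k=2), (n8, k=2).
Iteration 3: no outgoing edges from {n2,n8}; recursion stops.
SUM(k) = 0 + 1 + 1 + 2 + 2 = 6.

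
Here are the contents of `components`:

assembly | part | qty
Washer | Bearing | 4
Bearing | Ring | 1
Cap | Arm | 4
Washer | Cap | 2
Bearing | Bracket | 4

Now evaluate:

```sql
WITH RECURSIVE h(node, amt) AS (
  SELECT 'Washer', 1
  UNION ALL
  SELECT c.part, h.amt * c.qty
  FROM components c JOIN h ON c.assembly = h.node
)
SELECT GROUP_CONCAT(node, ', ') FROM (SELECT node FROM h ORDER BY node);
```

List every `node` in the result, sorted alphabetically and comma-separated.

Arm, Bearing, Bracket, Cap, Ring, Washer

Base: (Washer, amt=1).
Iteration 1: components of {Washer} -> Bearing = 1*4 = 4, Cap = 1*2 = 2.
Iteration 2: components of {Bearing,Cap} -> Arm = 2*4 = 8, Bracket = 4*4 = 16, Ring = 4*1 = 4.
Iteration 3: no further components; recursion stops.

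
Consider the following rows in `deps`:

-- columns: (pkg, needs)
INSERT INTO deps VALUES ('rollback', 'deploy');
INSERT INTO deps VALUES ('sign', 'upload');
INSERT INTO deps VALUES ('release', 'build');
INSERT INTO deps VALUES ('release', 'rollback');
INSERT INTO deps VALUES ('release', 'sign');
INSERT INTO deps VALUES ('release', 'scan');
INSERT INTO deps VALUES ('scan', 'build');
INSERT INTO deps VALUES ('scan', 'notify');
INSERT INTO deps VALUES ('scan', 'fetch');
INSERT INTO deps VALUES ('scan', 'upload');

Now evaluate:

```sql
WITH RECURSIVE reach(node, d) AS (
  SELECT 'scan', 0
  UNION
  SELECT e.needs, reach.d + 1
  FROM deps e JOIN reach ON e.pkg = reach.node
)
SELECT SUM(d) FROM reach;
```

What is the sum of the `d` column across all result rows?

4

Base: (scan, d=0).
Iteration 1: edges from {scan} -> (build, d=1), (fetch, d=1), (notify, d=1), (upload, d=1).
Iteration 2: no outgoing edges from {build,fetch,notify,upload}; recursion stops.
SUM(d) = 0 + 1 + 1 + 1 + 1 = 4.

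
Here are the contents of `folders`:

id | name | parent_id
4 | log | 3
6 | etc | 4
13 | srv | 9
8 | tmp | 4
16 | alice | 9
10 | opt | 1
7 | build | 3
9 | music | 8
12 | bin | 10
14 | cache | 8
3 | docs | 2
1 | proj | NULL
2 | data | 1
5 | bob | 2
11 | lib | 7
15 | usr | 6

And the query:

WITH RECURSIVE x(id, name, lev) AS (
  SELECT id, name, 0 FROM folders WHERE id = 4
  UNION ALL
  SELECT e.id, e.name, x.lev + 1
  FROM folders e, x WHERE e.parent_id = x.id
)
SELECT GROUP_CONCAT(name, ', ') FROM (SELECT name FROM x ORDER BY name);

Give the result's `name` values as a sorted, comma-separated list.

alice, cache, etc, log, music, srv, tmp, usr

Base: id=4 (log) at lev 0.
Iteration 1: rows with parent_id in {4} -> etc (id 6, lev 1), tmp (id 8, lev 1).
Iteration 2: rows with parent_id in {6,8} -> music (id 9, lev 2), cache (id 14, lev 2), usr (id 15, lev 2).
Iteration 3: rows with parent_id in {9,14,15} -> srv (id 13, lev 3), alice (id 16, lev 3).
Iteration 4: no rows with parent_id in {13,16}; recursion stops.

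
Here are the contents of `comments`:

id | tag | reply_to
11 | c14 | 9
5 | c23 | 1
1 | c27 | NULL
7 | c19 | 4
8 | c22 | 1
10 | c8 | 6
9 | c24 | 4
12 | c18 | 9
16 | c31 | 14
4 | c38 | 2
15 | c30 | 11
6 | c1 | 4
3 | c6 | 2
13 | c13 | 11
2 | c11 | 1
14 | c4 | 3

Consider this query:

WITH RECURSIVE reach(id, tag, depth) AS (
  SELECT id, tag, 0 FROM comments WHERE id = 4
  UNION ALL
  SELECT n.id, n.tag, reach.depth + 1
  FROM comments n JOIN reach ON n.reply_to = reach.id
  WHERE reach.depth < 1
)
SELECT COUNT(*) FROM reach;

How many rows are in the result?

Base: id=4 (c38) at depth 0.
Iteration 1: rows with reply_to in {4} -> c1 (id 6, depth 1), c19 (id 7, depth 1), c24 (id 9, depth 1).
Iteration 2: depth < 1 fails for all current rows; recursion stops.
Total rows emitted: 4.

4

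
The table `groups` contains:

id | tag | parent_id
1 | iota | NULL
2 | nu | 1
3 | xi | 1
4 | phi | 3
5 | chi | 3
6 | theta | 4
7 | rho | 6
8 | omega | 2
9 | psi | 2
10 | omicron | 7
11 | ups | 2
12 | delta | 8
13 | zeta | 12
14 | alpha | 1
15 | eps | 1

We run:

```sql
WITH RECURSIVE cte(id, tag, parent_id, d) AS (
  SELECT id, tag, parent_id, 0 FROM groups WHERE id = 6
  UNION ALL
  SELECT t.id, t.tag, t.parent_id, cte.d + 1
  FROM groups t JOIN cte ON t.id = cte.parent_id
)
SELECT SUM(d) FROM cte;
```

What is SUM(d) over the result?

Base: id=6 (theta), parent_id=4, d 0.
Iteration 1: join on id=4 -> phi (id 4, parent_id=3, d 1).
Iteration 2: join on id=3 -> xi (id 3, parent_id=1, d 2).
Iteration 3: join on id=1 -> iota (id 1, parent_id=NULL, d 3).
Iteration 4: parent_id is NULL; no match; recursion stops.
SUM(d) = 0 + 1 + 2 + 3 = 6.

6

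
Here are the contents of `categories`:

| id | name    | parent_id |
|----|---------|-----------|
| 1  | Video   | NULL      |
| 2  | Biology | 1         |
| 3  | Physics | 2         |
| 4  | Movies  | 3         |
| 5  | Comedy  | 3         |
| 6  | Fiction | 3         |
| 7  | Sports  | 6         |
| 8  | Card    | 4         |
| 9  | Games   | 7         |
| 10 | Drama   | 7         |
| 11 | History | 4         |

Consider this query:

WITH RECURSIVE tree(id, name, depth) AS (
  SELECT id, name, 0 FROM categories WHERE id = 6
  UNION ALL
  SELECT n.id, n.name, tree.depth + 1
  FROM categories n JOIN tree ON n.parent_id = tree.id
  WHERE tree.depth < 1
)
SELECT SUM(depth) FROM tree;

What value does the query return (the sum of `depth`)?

1

Base: id=6 (Fiction) at depth 0.
Iteration 1: rows with parent_id in {6} -> Sports (id 7, depth 1).
Iteration 2: depth < 1 fails for all current rows; recursion stops.
SUM(depth) = 0 + 1 = 1.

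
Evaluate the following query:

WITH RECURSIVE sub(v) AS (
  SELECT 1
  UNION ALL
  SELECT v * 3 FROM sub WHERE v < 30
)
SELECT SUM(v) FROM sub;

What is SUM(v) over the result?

121

Base: v=1.
Iteration 1: 1 < 30 holds -> v = 1 * 3 = 3.
Iteration 2: 3 < 30 holds -> v = 3 * 3 = 9.
Iteration 3: 9 < 30 holds -> v = 9 * 3 = 27.
Iteration 4: 27 < 30 holds -> v = 27 * 3 = 81.
Iteration 5: 81 < 30 fails; recursion stops.
SUM(v) = 1 + 3 + 9 + 27 + 81 = 121.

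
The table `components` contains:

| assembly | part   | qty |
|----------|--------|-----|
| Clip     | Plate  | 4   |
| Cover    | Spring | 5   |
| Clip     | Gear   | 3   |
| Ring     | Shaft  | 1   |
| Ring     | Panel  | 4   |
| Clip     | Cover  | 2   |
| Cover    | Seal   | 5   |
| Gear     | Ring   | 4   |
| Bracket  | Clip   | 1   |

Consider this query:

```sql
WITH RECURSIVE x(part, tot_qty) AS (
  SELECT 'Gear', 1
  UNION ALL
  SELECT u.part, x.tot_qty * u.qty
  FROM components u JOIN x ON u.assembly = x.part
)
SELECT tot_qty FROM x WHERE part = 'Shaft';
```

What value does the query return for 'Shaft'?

Base: (Gear, tot_qty=1).
Iteration 1: components of {Gear} -> Ring = 1*4 = 4.
Iteration 2: components of {Ring} -> Panel = 4*4 = 16, Shaft = 4*1 = 4.
Iteration 3: no further components; recursion stops.

4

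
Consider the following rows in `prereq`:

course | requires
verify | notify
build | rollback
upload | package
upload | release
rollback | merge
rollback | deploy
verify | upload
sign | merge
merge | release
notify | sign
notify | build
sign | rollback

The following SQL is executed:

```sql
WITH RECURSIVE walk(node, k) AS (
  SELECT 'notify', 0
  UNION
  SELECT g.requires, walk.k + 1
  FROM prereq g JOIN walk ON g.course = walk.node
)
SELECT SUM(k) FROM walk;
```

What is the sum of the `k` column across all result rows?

Base: (notify, k=0).
Iteration 1: edges from {notify} -> (build, k=1), (sign, k=1).
Iteration 2: edges from {build,sign} -> (merge, k=2), (rollback, k=2). [UNION drops 1 duplicate row(s)]
Iteration 3: edges from {merge,rollback} -> (deploy, k=3), (merge, k=3), (release, k=3).
Iteration 4: edges from {deploy,merge,release} -> (release, k=4).
Iteration 5: no outgoing edges from {release}; recursion stops.
SUM(k) = 0 + 1 + 1 + 2 + 2 + 3 + 3 + 3 + 4 = 19.

19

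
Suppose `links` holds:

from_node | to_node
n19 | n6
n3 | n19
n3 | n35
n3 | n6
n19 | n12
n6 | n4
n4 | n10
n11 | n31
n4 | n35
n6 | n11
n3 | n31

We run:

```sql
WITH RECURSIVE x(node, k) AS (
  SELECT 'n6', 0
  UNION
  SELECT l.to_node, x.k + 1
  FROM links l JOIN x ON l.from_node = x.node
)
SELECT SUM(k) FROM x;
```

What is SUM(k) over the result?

8

Base: (n6, k=0).
Iteration 1: edges from {n6} -> (n11, k=1), (n4, k=1).
Iteration 2: edges from {n11,n4} -> (n10, k=2), (n31, k=2), (n35, k=2).
Iteration 3: no outgoing edges from {n10,n31,n35}; recursion stops.
SUM(k) = 0 + 1 + 1 + 2 + 2 + 2 = 8.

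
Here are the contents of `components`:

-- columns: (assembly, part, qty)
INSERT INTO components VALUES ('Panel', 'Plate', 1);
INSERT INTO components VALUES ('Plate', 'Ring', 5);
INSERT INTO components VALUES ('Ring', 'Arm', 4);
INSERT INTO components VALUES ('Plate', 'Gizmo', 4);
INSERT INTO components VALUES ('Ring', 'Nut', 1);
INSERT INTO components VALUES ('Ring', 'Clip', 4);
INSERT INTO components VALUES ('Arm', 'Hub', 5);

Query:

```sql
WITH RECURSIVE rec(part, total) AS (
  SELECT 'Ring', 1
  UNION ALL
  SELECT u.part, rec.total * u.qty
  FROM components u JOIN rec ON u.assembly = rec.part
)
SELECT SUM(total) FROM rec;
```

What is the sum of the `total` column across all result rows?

30

Base: (Ring, total=1).
Iteration 1: components of {Ring} -> Arm = 1*4 = 4, Clip = 1*4 = 4, Nut = 1*1 = 1.
Iteration 2: components of {Arm,Clip,Nut} -> Hub = 4*5 = 20.
Iteration 3: no further components; recursion stops.
SUM(total) = 1 + 4 + 1 + 4 + 20 = 30.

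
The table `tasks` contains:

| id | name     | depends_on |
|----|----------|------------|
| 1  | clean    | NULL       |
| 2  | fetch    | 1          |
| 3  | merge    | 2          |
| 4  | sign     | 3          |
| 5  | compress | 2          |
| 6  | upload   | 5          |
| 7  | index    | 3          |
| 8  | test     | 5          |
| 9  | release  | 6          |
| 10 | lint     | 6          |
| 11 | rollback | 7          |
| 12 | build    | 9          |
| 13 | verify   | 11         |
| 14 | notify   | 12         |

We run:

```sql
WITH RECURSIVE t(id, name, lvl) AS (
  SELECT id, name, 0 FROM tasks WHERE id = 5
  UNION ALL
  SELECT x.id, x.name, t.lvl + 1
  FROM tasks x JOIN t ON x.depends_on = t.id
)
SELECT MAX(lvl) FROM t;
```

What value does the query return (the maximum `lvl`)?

4

Base: id=5 (compress) at lvl 0.
Iteration 1: rows with depends_on in {5} -> upload (id 6, lvl 1), test (id 8, lvl 1).
Iteration 2: rows with depends_on in {6,8} -> release (id 9, lvl 2), lint (id 10, lvl 2).
Iteration 3: rows with depends_on in {9,10} -> build (id 12, lvl 3).
Iteration 4: rows with depends_on in {12} -> notify (id 14, lvl 4).
Iteration 5: no rows with depends_on in {14}; recursion stops.
lvl values: 0, 1, 1, 2, 2, 3, 4; the maximum is 4.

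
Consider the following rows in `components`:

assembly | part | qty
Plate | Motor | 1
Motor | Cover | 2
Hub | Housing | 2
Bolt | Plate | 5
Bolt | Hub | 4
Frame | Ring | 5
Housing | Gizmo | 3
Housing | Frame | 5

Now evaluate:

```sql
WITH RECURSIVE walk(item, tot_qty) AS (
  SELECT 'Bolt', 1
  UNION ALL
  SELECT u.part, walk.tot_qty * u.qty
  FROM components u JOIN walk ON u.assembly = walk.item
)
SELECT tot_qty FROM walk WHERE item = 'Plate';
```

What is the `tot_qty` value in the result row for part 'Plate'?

Base: (Bolt, tot_qty=1).
Iteration 1: components of {Bolt} -> Hub = 1*4 = 4, Plate = 1*5 = 5.
Iteration 2: components of {Hub,Plate} -> Housing = 4*2 = 8, Motor = 5*1 = 5.
Iteration 3: components of {Housing,Motor} -> Cover = 5*2 = 10, Frame = 8*5 = 40, Gizmo = 8*3 = 24.
Iteration 4: components of {Cover,Frame,Gizmo} -> Ring = 40*5 = 200.
Iteration 5: no further components; recursion stops.

5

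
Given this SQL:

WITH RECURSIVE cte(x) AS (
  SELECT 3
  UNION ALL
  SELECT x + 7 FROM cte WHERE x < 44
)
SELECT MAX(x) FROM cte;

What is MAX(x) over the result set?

45

Base: x=3.
Iteration 1: 3 < 44 holds -> x = 3 + 7 = 10.
Iteration 2: 10 < 44 holds -> x = 10 + 7 = 17.
Iteration 3: 17 < 44 holds -> x = 17 + 7 = 24.
Iteration 4: 24 < 44 holds -> x = 24 + 7 = 31.
Iteration 5: 31 < 44 holds -> x = 31 + 7 = 38.
Iteration 6: 38 < 44 holds -> x = 38 + 7 = 45.
Iteration 7: 45 < 44 fails; recursion stops.
x values: 3, 10, 17, 24, 31, 38, 45; the maximum is 45.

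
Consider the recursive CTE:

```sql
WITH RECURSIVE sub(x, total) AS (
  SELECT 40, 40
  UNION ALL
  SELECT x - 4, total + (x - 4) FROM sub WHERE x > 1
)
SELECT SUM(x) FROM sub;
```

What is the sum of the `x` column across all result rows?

220

Base: x=40, total=40.
Iteration 1: 40 > 1 holds -> x = 40 - 4 = 36, total = 40 + 36 = 76.
Iteration 2: 36 > 1 holds -> x = 36 - 4 = 32, total = 76 + 32 = 108.
Iteration 3: 32 > 1 holds -> x = 32 - 4 = 28, total = 108 + 28 = 136.
Iteration 4: 28 > 1 holds -> x = 28 - 4 = 24, total = 136 + 24 = 160.
Iteration 5: 24 > 1 holds -> x = 24 - 4 = 20, total = 160 + 20 = 180.
Iteration 6: 20 > 1 holds -> x = 20 - 4 = 16, total = 180 + 16 = 196.
Iteration 7: 16 > 1 holds -> x = 16 - 4 = 12, total = 196 + 12 = 208.
Iteration 8: 12 > 1 holds -> x = 12 - 4 = 8, total = 208 + 8 = 216.
Iteration 9: 8 > 1 holds -> x = 8 - 4 = 4, total = 216 + 4 = 220.
Iteration 10: 4 > 1 holds -> x = 4 - 4 = 0, total = 220 + 0 = 220.
Iteration 11: 0 > 1 fails; recursion stops.
SUM(x) = 40 + 36 + 32 + 28 + 24 + 20 + 16 + 12 + 8 + 4 + 0 = 220.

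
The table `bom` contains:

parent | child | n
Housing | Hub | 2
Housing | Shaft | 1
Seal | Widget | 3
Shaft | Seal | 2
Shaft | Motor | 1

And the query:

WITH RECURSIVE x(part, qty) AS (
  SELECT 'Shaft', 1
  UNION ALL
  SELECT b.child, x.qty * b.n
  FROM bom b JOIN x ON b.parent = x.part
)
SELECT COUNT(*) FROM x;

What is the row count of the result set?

4

Base: (Shaft, qty=1).
Iteration 1: components of {Shaft} -> Motor = 1*1 = 1, Seal = 1*2 = 2.
Iteration 2: components of {Motor,Seal} -> Widget = 2*3 = 6.
Iteration 3: no further components; recursion stops.
Total rows emitted: 4.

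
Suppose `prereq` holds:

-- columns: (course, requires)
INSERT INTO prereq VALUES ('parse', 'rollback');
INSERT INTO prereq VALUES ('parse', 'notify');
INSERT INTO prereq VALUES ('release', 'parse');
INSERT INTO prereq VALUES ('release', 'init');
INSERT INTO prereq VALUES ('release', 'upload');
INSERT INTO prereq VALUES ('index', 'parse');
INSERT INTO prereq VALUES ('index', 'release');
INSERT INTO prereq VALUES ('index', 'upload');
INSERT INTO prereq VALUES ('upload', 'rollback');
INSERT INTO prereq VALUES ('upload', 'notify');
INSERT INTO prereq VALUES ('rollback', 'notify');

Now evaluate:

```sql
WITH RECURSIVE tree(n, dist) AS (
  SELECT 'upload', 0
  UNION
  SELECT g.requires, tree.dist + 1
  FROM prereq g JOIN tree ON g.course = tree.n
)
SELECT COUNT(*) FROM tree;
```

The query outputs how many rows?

Base: (upload, dist=0).
Iteration 1: edges from {upload} -> (notify, dist=1), (rollback, dist=1).
Iteration 2: edges from {notify,rollback} -> (notify, dist=2).
Iteration 3: no outgoing edges from {notify}; recursion stops.
Total rows emitted: 4.

4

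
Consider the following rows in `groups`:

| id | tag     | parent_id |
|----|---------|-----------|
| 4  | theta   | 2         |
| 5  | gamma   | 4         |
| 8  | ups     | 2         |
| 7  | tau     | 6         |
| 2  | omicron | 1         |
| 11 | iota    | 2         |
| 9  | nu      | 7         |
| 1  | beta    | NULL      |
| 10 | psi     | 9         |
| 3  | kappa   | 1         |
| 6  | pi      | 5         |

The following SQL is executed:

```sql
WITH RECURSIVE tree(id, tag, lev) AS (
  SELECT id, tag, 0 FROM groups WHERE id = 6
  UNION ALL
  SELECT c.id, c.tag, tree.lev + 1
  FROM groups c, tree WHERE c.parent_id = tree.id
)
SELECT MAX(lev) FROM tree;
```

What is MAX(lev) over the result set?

Base: id=6 (pi) at lev 0.
Iteration 1: rows with parent_id in {6} -> tau (id 7, lev 1).
Iteration 2: rows with parent_id in {7} -> nu (id 9, lev 2).
Iteration 3: rows with parent_id in {9} -> psi (id 10, lev 3).
Iteration 4: no rows with parent_id in {10}; recursion stops.
lev values: 0, 1, 2, 3; the maximum is 3.

3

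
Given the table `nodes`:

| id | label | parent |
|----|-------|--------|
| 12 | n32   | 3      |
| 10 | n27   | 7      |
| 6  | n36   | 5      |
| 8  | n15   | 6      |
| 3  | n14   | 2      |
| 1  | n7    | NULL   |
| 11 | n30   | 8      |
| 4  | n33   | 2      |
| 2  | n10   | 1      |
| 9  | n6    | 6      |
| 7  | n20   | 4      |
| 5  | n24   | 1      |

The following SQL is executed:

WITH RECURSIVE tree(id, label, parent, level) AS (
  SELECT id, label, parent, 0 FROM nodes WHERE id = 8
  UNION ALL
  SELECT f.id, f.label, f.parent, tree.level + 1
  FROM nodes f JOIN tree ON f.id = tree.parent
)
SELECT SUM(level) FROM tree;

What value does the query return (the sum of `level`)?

Base: id=8 (n15), parent=6, level 0.
Iteration 1: join on id=6 -> n36 (id 6, parent=5, level 1).
Iteration 2: join on id=5 -> n24 (id 5, parent=1, level 2).
Iteration 3: join on id=1 -> n7 (id 1, parent=NULL, level 3).
Iteration 4: parent is NULL; no match; recursion stops.
SUM(level) = 0 + 1 + 2 + 3 = 6.

6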